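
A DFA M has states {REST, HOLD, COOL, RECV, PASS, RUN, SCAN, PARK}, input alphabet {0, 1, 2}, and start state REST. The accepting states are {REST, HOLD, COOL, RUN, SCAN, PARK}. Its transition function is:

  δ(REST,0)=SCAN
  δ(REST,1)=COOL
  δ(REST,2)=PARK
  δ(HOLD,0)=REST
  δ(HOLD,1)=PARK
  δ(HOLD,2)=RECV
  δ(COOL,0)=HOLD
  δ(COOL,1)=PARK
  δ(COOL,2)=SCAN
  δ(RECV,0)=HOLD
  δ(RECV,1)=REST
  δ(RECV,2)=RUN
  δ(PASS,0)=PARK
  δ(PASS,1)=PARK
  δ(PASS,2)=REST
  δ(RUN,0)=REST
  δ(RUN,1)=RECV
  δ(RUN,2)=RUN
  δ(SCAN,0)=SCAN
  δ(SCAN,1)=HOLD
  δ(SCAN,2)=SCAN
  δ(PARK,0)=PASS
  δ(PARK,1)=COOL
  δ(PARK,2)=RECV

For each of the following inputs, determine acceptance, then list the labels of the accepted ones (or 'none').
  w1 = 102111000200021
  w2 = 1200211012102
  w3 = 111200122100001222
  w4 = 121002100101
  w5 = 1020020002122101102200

w1, w2, w3, w4, w5

w1:
  start at REST
  read '1': REST → COOL
  read '0': COOL → HOLD
  read '2': HOLD → RECV
  read '1': RECV → REST
  read '1': REST → COOL
  read '1': COOL → PARK
  read '0': PARK → PASS
  read '0': PASS → PARK
  read '0': PARK → PASS
  read '2': PASS → REST
  read '0': REST → SCAN
  read '0': SCAN → SCAN
  read '0': SCAN → SCAN
  read '2': SCAN → SCAN
  read '1': SCAN → HOLD
  end HOLD, accepted
w2:
  start at REST
  read '1': REST → COOL
  read '2': COOL → SCAN
  read '0': SCAN → SCAN
  read '0': SCAN → SCAN
  read '2': SCAN → SCAN
  read '1': SCAN → HOLD
  read '1': HOLD → PARK
  read '0': PARK → PASS
  read '1': PASS → PARK
  read '2': PARK → RECV
  read '1': RECV → REST
  read '0': REST → SCAN
  read '2': SCAN → SCAN
  end SCAN, accepted
w3:
  start at REST
  read '1': REST → COOL
  read '1': COOL → PARK
  read '1': PARK → COOL
  read '2': COOL → SCAN
  read '0': SCAN → SCAN
  read '0': SCAN → SCAN
  read '1': SCAN → HOLD
  read '2': HOLD → RECV
  read '2': RECV → RUN
  read '1': RUN → RECV
  read '0': RECV → HOLD
  read '0': HOLD → REST
  read '0': REST → SCAN
  read '0': SCAN → SCAN
  read '1': SCAN → HOLD
  read '2': HOLD → RECV
  read '2': RECV → RUN
  read '2': RUN → RUN
  end RUN, accepted
w4:
  start at REST
  read '1': REST → COOL
  read '2': COOL → SCAN
  read '1': SCAN → HOLD
  read '0': HOLD → REST
  read '0': REST → SCAN
  read '2': SCAN → SCAN
  read '1': SCAN → HOLD
  read '0': HOLD → REST
  read '0': REST → SCAN
  read '1': SCAN → HOLD
  read '0': HOLD → REST
  read '1': REST → COOL
  end COOL, accepted
w5:
  start at REST
  read '1': REST → COOL
  read '0': COOL → HOLD
  read '2': HOLD → RECV
  read '0': RECV → HOLD
  read '0': HOLD → REST
  read '2': REST → PARK
  read '0': PARK → PASS
  read '0': PASS → PARK
  read '0': PARK → PASS
  read '2': PASS → REST
  read '1': REST → COOL
  read '2': COOL → SCAN
  read '2': SCAN → SCAN
  read '1': SCAN → HOLD
  read '0': HOLD → REST
  read '1': REST → COOL
  read '1': COOL → PARK
  read '0': PARK → PASS
  read '2': PASS → REST
  read '2': REST → PARK
  read '0': PARK → PASS
  read '0': PASS → PARK
  end PARK, accepted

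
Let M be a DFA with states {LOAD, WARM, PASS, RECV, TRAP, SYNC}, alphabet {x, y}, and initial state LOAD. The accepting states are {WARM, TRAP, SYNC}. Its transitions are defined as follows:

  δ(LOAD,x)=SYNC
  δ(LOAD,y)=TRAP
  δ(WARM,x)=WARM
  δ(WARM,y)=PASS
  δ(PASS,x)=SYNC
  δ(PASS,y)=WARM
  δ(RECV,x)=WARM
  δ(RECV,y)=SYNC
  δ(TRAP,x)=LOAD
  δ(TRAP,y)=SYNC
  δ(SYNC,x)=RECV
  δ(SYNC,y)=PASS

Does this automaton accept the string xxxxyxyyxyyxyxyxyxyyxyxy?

Trace: LOAD -x-> SYNC -x-> RECV -x-> WARM -x-> WARM -y-> PASS -x-> SYNC -y-> PASS -y-> WARM -x-> WARM -y-> PASS -y-> WARM -x-> WARM -y-> PASS -x-> SYNC -y-> PASS -x-> SYNC -y-> PASS -x-> SYNC -y-> PASS -y-> WARM -x-> WARM -y-> PASS -x-> SYNC -y-> PASS
End state PASS is not accepting.

No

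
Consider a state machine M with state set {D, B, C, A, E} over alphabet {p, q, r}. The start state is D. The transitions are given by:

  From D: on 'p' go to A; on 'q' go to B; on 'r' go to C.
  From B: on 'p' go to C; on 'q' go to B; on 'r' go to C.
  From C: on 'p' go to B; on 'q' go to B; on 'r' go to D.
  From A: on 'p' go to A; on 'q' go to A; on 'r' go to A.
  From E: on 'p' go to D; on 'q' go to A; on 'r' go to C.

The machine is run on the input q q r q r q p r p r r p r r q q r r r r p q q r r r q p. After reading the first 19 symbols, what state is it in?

A

Trace: D -q-> B -q-> B -r-> C -q-> B -r-> C -q-> B -p-> C -r-> D -p-> A -r-> A -r-> A -p-> A -r-> A -r-> A -q-> A -q-> A -r-> A -r-> A -r-> A
After 19 symbols: A.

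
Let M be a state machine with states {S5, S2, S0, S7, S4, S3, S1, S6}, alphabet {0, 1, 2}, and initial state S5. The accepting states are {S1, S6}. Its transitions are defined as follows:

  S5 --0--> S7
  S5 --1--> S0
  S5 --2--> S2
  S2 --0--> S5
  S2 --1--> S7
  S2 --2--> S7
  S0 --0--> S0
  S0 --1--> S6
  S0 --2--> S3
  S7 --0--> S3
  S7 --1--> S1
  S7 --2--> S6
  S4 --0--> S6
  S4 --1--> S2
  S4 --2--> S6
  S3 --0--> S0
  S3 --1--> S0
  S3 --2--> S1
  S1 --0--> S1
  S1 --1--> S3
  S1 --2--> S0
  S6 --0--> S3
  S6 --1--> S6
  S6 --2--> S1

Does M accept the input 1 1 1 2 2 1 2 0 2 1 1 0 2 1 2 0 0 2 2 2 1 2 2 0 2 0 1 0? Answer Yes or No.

No

S5 → S0 → S6 → S6 → S1 → S0 → S6 → S1 → S1 → S0 → S6 → S6 → S3 → S1 → S3 → S1 → S1 → S1 → S0 → S3 → S1 → S3 → S1 → S0 → S0 → S3 → S0 → S6 → S3
End state S3 is not accepting.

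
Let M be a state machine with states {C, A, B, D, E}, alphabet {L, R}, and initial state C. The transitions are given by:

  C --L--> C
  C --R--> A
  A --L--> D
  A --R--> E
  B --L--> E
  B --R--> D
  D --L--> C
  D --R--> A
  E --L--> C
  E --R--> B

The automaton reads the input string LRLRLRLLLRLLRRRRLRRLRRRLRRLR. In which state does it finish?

A

Trace: C -L-> C -R-> A -L-> D -R-> A -L-> D -R-> A -L-> D -L-> C -L-> C -R-> A -L-> D -L-> C -R-> A -R-> E -R-> B -R-> D -L-> C -R-> A -R-> E -L-> C -R-> A -R-> E -R-> B -L-> E -R-> B -R-> D -L-> C -R-> A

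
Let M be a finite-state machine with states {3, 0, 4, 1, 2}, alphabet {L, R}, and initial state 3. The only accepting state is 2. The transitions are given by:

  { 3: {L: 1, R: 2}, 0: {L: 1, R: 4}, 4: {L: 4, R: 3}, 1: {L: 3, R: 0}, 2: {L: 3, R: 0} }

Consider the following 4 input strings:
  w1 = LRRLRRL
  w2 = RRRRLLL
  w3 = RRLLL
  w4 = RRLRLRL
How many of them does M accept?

w1: 3 → 1 → 0 → 4 → 4 → 3 → 2 → 3  → end 3, rejected
w2: 3 → 2 → 0 → 4 → 3 → 1 → 3 → 1  → end 1, rejected
w3: 3 → 2 → 0 → 1 → 3 → 1  → end 1, rejected
w4: 3 → 2 → 0 → 1 → 0 → 1 → 0 → 1  → end 1, rejected

0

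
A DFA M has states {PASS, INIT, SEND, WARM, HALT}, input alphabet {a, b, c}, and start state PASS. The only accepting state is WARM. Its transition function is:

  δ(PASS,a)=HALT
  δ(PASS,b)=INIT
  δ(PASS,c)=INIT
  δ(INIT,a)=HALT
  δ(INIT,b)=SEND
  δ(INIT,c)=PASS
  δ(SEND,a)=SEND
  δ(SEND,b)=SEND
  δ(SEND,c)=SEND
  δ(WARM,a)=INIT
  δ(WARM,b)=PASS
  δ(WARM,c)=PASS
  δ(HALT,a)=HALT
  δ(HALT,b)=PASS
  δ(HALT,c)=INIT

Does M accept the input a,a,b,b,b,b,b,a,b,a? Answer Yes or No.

start at PASS
read 'a': PASS → HALT
read 'a': HALT → HALT
read 'b': HALT → PASS
read 'b': PASS → INIT
read 'b': INIT → SEND
read 'b': SEND → SEND
read 'b': SEND → SEND
read 'a': SEND → SEND
read 'b': SEND → SEND
read 'a': SEND → SEND
End state SEND is not accepting.

No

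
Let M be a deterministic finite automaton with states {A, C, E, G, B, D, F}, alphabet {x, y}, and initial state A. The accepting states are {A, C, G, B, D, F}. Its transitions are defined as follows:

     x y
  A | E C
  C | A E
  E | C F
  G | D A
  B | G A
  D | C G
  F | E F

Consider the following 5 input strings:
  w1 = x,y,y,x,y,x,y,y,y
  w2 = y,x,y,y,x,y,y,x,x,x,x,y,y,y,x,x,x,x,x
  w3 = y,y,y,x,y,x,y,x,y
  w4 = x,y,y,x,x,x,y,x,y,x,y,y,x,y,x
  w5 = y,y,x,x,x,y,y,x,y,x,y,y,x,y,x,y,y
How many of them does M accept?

w1:
  start at A
  read 'x': A → E
  read 'y': E → F
  read 'y': F → F
  read 'x': F → E
  read 'y': E → F
  read 'x': F → E
  read 'y': E → F
  read 'y': F → F
  read 'y': F → F
  end F, accepted
w2:
  start at A
  read 'y': A → C
  read 'x': C → A
  read 'y': A → C
  read 'y': C → E
  read 'x': E → C
  read 'y': C → E
  read 'y': E → F
  read 'x': F → E
  read 'x': E → C
  read 'x': C → A
  read 'x': A → E
  read 'y': E → F
  read 'y': F → F
  read 'y': F → F
  read 'x': F → E
  read 'x': E → C
  read 'x': C → A
  read 'x': A → E
  read 'x': E → C
  end C, accepted
w3:
  start at A
  read 'y': A → C
  read 'y': C → E
  read 'y': E → F
  read 'x': F → E
  read 'y': E → F
  read 'x': F → E
  read 'y': E → F
  read 'x': F → E
  read 'y': E → F
  end F, accepted
w4:
  start at A
  read 'x': A → E
  read 'y': E → F
  read 'y': F → F
  read 'x': F → E
  read 'x': E → C
  read 'x': C → A
  read 'y': A → C
  read 'x': C → A
  read 'y': A → C
  read 'x': C → A
  read 'y': A → C
  read 'y': C → E
  read 'x': E → C
  read 'y': C → E
  read 'x': E → C
  end C, accepted
w5:
  start at A
  read 'y': A → C
  read 'y': C → E
  read 'x': E → C
  read 'x': C → A
  read 'x': A → E
  read 'y': E → F
  read 'y': F → F
  read 'x': F → E
  read 'y': E → F
  read 'x': F → E
  read 'y': E → F
  read 'y': F → F
  read 'x': F → E
  read 'y': E → F
  read 'x': F → E
  read 'y': E → F
  read 'y': F → F
  end F, accepted

5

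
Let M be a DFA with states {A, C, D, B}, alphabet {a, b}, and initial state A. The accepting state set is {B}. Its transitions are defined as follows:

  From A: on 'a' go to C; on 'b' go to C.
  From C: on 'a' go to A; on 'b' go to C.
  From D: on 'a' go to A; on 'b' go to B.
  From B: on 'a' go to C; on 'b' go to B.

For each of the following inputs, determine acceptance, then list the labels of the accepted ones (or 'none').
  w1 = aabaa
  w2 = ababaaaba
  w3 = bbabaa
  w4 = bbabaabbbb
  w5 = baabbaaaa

none

w1: Trace: A -a-> C -a-> A -b-> C -a-> A -a-> C  → end C, rejected
w2: Trace: A -a-> C -b-> C -a-> A -b-> C -a-> A -a-> C -a-> A -b-> C -a-> A  → end A, rejected
w3: Trace: A -b-> C -b-> C -a-> A -b-> C -a-> A -a-> C  → end C, rejected
w4: Trace: A -b-> C -b-> C -a-> A -b-> C -a-> A -a-> C -b-> C -b-> C -b-> C -b-> C  → end C, rejected
w5: Trace: A -b-> C -a-> A -a-> C -b-> C -b-> C -a-> A -a-> C -a-> A -a-> C  → end C, rejected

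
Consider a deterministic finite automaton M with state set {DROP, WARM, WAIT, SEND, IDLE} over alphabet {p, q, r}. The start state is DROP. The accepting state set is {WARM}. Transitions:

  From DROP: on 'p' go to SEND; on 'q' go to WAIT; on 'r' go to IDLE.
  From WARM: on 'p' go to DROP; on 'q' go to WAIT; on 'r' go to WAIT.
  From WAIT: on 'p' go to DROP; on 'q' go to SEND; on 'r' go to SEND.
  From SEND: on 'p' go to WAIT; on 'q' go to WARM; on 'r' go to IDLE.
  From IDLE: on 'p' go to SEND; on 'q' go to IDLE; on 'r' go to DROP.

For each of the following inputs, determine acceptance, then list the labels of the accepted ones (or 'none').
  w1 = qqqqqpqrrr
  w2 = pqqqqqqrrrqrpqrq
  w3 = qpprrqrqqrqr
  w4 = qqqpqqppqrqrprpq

w1: Trace: DROP -q-> WAIT -q-> SEND -q-> WARM -q-> WAIT -q-> SEND -p-> WAIT -q-> SEND -r-> IDLE -r-> DROP -r-> IDLE  → end IDLE, rejected
w2: Trace: DROP -p-> SEND -q-> WARM -q-> WAIT -q-> SEND -q-> WARM -q-> WAIT -q-> SEND -r-> IDLE -r-> DROP -r-> IDLE -q-> IDLE -r-> DROP -p-> SEND -q-> WARM -r-> WAIT -q-> SEND  → end SEND, rejected
w3: Trace: DROP -q-> WAIT -p-> DROP -p-> SEND -r-> IDLE -r-> DROP -q-> WAIT -r-> SEND -q-> WARM -q-> WAIT -r-> SEND -q-> WARM -r-> WAIT  → end WAIT, rejected
w4: Trace: DROP -q-> WAIT -q-> SEND -q-> WARM -p-> DROP -q-> WAIT -q-> SEND -p-> WAIT -p-> DROP -q-> WAIT -r-> SEND -q-> WARM -r-> WAIT -p-> DROP -r-> IDLE -p-> SEND -q-> WARM  → end WARM, accepted

w4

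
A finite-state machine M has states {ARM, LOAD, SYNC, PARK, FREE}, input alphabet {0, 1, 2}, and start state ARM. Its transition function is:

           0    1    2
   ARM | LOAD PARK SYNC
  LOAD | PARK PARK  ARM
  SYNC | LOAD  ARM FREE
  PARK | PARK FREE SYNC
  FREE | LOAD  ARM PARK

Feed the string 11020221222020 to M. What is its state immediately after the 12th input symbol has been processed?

Trace: ARM -1-> PARK -1-> FREE -0-> LOAD -2-> ARM -0-> LOAD -2-> ARM -2-> SYNC -1-> ARM -2-> SYNC -2-> FREE -2-> PARK -0-> PARK
After 12 symbols: PARK.

PARK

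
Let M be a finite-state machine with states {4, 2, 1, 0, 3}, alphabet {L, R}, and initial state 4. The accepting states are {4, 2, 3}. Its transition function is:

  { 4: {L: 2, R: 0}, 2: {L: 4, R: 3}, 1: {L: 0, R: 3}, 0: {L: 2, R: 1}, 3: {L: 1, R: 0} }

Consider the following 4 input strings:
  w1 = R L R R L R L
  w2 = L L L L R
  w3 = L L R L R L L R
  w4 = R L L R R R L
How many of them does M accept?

w1: Trace: 4 -R-> 0 -L-> 2 -R-> 3 -R-> 0 -L-> 2 -R-> 3 -L-> 1  → end 1, rejected
w2: Trace: 4 -L-> 2 -L-> 4 -L-> 2 -L-> 4 -R-> 0  → end 0, rejected
w3: Trace: 4 -L-> 2 -L-> 4 -R-> 0 -L-> 2 -R-> 3 -L-> 1 -L-> 0 -R-> 1  → end 1, rejected
w4: Trace: 4 -R-> 0 -L-> 2 -L-> 4 -R-> 0 -R-> 1 -R-> 3 -L-> 1  → end 1, rejected

0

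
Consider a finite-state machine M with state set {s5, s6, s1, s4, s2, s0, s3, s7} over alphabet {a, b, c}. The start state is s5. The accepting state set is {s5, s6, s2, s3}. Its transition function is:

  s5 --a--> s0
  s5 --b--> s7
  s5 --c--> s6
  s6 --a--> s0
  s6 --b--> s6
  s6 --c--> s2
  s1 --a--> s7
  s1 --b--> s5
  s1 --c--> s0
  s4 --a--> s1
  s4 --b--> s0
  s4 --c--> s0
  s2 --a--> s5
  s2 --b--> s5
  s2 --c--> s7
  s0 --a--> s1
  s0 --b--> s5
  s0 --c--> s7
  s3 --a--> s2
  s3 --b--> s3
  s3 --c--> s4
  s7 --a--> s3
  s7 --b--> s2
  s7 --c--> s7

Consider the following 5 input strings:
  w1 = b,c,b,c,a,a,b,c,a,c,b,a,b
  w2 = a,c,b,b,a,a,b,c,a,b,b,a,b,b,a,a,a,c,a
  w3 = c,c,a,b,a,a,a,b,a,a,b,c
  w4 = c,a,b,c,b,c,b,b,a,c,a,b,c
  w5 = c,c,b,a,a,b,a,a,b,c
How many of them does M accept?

4

w1: s5 → s7 → s7 → s2 → s7 → s3 → s2 → s5 → s6 → s0 → s7 → s2 → s5 → s7  → end s7, rejected
w2: s5 → s0 → s7 → s2 → s5 → s0 → s1 → s5 → s6 → s0 → s5 → s7 → s3 → s3 → s3 → s2 → s5 → s0 → s7 → s3  → end s3, accepted
w3: s5 → s6 → s2 → s5 → s7 → s3 → s2 → s5 → s7 → s3 → s2 → s5 → s6  → end s6, accepted
w4: s5 → s6 → s0 → s5 → s6 → s6 → s2 → s5 → s7 → s3 → s4 → s1 → s5 → s6  → end s6, accepted
w5: s5 → s6 → s2 → s5 → s0 → s1 → s5 → s0 → s1 → s5 → s6  → end s6, accepted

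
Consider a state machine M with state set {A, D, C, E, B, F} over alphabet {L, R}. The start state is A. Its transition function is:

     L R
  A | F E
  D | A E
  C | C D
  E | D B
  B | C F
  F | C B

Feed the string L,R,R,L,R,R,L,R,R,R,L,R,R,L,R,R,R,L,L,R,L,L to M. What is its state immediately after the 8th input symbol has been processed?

E

start at A
read 'L': A → F
read 'R': F → B
read 'R': B → F
read 'L': F → C
read 'R': C → D
read 'R': D → E
read 'L': E → D
read 'R': D → E
After 8 symbols: E.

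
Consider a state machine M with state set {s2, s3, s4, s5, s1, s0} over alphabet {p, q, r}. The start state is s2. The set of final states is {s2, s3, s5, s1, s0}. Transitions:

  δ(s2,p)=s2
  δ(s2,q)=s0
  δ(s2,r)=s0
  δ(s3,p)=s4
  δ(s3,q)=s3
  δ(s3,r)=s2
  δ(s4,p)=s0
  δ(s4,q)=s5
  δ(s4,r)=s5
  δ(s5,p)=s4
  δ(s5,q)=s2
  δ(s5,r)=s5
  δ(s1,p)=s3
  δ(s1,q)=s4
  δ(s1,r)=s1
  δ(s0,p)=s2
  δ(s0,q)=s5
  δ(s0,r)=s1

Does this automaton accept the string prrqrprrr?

Trace: s2 -p-> s2 -r-> s0 -r-> s1 -q-> s4 -r-> s5 -p-> s4 -r-> s5 -r-> s5 -r-> s5
End state s5 is accepting.

Yes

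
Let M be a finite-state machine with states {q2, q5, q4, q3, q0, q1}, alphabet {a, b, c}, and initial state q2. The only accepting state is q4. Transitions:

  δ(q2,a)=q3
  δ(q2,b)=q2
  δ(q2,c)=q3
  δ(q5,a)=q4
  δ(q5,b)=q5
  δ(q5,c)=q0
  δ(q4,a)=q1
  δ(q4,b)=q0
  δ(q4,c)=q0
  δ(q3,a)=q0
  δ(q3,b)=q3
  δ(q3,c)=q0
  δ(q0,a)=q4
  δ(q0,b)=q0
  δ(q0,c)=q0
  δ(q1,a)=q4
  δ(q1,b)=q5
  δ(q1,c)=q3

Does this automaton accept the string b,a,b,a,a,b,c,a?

q2 → q2 → q3 → q3 → q0 → q4 → q0 → q0 → q4
End state q4 is accepting.

Yes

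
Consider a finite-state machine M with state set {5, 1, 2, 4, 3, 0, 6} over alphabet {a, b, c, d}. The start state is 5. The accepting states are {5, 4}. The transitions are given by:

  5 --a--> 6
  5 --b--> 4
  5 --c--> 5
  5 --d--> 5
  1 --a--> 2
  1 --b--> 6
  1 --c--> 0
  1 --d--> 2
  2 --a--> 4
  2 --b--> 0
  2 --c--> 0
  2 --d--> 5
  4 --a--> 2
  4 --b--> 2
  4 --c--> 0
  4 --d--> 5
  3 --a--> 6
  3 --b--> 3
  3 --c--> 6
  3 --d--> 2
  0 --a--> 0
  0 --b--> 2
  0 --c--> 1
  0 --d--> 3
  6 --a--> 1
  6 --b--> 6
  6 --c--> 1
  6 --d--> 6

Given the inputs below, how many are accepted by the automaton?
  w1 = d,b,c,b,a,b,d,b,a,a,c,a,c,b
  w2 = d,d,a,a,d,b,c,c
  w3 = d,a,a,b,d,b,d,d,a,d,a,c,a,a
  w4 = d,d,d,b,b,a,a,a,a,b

w1: Trace: 5 -d-> 5 -b-> 4 -c-> 0 -b-> 2 -a-> 4 -b-> 2 -d-> 5 -b-> 4 -a-> 2 -a-> 4 -c-> 0 -a-> 0 -c-> 1 -b-> 6  → end 6, rejected
w2: Trace: 5 -d-> 5 -d-> 5 -a-> 6 -a-> 1 -d-> 2 -b-> 0 -c-> 1 -c-> 0  → end 0, rejected
w3: Trace: 5 -d-> 5 -a-> 6 -a-> 1 -b-> 6 -d-> 6 -b-> 6 -d-> 6 -d-> 6 -a-> 1 -d-> 2 -a-> 4 -c-> 0 -a-> 0 -a-> 0  → end 0, rejected
w4: Trace: 5 -d-> 5 -d-> 5 -d-> 5 -b-> 4 -b-> 2 -a-> 4 -a-> 2 -a-> 4 -a-> 2 -b-> 0  → end 0, rejected

0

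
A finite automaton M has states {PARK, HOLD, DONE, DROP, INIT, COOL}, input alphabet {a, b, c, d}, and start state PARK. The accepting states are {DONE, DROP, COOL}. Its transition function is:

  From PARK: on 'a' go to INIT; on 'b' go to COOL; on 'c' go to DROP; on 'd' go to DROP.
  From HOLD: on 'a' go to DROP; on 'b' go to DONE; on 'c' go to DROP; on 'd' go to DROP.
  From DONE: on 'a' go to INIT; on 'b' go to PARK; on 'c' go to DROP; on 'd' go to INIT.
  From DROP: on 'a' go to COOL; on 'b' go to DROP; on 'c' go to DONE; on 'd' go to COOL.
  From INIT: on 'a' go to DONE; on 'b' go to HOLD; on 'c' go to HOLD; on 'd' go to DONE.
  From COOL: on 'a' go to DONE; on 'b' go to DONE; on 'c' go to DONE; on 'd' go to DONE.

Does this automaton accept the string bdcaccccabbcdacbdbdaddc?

Yes

start at PARK
read 'b': PARK → COOL
read 'd': COOL → DONE
read 'c': DONE → DROP
read 'a': DROP → COOL
read 'c': COOL → DONE
read 'c': DONE → DROP
read 'c': DROP → DONE
read 'c': DONE → DROP
read 'a': DROP → COOL
read 'b': COOL → DONE
read 'b': DONE → PARK
read 'c': PARK → DROP
read 'd': DROP → COOL
read 'a': COOL → DONE
read 'c': DONE → DROP
read 'b': DROP → DROP
read 'd': DROP → COOL
read 'b': COOL → DONE
read 'd': DONE → INIT
read 'a': INIT → DONE
read 'd': DONE → INIT
read 'd': INIT → DONE
read 'c': DONE → DROP
End state DROP is accepting.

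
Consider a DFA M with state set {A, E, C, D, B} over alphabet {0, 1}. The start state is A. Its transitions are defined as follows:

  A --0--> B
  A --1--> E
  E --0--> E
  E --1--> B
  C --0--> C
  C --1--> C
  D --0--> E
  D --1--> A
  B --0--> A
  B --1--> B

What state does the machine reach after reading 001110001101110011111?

B

start at A
read '0': A → B
read '0': B → A
read '1': A → E
read '1': E → B
read '1': B → B
read '0': B → A
read '0': A → B
read '0': B → A
read '1': A → E
read '1': E → B
read '0': B → A
read '1': A → E
read '1': E → B
read '1': B → B
read '0': B → A
read '0': A → B
read '1': B → B
read '1': B → B
read '1': B → B
read '1': B → B
read '1': B → B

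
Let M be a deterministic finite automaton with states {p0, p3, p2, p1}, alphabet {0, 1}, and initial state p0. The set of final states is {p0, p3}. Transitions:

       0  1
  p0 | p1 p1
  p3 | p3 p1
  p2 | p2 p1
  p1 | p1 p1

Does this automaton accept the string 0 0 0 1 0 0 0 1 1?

No

start at p0
read '0': p0 → p1
read '0': p1 → p1
read '0': p1 → p1
read '1': p1 → p1
read '0': p1 → p1
read '0': p1 → p1
read '0': p1 → p1
read '1': p1 → p1
read '1': p1 → p1
End state p1 is not accepting.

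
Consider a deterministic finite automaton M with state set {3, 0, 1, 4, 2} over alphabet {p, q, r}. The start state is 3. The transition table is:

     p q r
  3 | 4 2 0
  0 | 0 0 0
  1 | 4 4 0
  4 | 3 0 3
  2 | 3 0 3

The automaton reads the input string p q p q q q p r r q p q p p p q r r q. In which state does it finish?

start at 3
read 'p': 3 → 4
read 'q': 4 → 0
read 'p': 0 → 0
read 'q': 0 → 0
read 'q': 0 → 0
read 'q': 0 → 0
read 'p': 0 → 0
read 'r': 0 → 0
read 'r': 0 → 0
read 'q': 0 → 0
read 'p': 0 → 0
read 'q': 0 → 0
read 'p': 0 → 0
read 'p': 0 → 0
read 'p': 0 → 0
read 'q': 0 → 0
read 'r': 0 → 0
read 'r': 0 → 0
read 'q': 0 → 0

0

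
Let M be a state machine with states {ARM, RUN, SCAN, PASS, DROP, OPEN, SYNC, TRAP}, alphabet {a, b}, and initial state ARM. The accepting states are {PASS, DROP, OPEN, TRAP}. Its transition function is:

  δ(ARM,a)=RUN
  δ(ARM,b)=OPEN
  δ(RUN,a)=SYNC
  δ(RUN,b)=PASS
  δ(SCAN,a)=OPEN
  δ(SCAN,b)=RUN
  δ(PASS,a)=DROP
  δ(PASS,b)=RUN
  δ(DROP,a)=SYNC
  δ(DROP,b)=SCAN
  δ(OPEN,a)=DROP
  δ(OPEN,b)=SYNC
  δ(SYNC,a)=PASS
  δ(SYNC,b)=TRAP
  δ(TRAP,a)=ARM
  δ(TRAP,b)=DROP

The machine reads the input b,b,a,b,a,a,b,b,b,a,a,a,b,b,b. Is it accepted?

Trace: ARM -b-> OPEN -b-> SYNC -a-> PASS -b-> RUN -a-> SYNC -a-> PASS -b-> RUN -b-> PASS -b-> RUN -a-> SYNC -a-> PASS -a-> DROP -b-> SCAN -b-> RUN -b-> PASS
End state PASS is accepting.

Yes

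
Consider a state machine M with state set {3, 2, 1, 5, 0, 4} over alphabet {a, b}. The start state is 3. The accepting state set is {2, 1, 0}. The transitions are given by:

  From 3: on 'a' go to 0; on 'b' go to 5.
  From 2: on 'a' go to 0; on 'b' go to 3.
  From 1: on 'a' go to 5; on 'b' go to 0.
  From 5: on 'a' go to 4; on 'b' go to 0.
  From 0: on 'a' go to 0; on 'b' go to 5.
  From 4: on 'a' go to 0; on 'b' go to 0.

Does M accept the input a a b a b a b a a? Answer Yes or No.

start at 3
read 'a': 3 → 0
read 'a': 0 → 0
read 'b': 0 → 5
read 'a': 5 → 4
read 'b': 4 → 0
read 'a': 0 → 0
read 'b': 0 → 5
read 'a': 5 → 4
read 'a': 4 → 0
End state 0 is accepting.

Yes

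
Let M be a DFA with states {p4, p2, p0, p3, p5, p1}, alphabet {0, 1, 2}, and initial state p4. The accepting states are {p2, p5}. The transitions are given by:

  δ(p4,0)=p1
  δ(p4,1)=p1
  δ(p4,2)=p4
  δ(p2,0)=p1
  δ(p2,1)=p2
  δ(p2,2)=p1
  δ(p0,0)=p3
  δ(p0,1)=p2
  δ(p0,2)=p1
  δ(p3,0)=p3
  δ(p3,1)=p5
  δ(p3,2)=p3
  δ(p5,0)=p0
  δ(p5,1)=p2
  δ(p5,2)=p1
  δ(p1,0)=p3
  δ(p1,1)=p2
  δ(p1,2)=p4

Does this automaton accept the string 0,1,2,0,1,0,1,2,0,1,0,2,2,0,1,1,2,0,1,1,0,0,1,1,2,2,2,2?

No

p4 → p1 → p2 → p1 → p3 → p5 → p0 → p2 → p1 → p3 → p5 → p0 → p1 → p4 → p1 → p2 → p2 → p1 → p3 → p5 → p2 → p1 → p3 → p5 → p2 → p1 → p4 → p4 → p4
End state p4 is not accepting.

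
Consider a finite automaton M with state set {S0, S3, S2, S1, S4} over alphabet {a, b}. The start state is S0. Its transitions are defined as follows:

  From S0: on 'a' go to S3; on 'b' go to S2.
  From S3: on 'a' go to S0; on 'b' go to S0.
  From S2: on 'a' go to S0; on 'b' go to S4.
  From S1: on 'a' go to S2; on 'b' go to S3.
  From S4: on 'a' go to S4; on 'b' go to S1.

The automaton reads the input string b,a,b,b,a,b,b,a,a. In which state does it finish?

start at S0
read 'b': S0 → S2
read 'a': S2 → S0
read 'b': S0 → S2
read 'b': S2 → S4
read 'a': S4 → S4
read 'b': S4 → S1
read 'b': S1 → S3
read 'a': S3 → S0
read 'a': S0 → S3

S3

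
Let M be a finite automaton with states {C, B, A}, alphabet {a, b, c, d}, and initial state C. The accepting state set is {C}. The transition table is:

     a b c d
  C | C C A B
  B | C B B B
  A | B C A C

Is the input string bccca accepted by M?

start at C
read 'b': C → C
read 'c': C → A
read 'c': A → A
read 'c': A → A
read 'a': A → B
End state B is not accepting.

No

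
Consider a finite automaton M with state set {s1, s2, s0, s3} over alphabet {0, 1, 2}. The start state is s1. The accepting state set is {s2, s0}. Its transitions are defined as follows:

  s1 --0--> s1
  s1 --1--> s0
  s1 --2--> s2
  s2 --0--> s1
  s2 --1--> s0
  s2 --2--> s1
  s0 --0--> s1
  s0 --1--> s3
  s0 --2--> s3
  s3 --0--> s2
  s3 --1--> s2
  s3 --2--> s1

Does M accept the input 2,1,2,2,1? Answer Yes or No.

start at s1
read '2': s1 → s2
read '1': s2 → s0
read '2': s0 → s3
read '2': s3 → s1
read '1': s1 → s0
End state s0 is accepting.

Yes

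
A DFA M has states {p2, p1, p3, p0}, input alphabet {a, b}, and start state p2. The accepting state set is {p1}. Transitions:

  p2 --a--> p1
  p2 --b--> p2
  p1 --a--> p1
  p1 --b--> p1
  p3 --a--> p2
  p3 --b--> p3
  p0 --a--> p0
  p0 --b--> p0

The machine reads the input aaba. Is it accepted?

Yes

Trace: p2 -a-> p1 -a-> p1 -b-> p1 -a-> p1
End state p1 is accepting.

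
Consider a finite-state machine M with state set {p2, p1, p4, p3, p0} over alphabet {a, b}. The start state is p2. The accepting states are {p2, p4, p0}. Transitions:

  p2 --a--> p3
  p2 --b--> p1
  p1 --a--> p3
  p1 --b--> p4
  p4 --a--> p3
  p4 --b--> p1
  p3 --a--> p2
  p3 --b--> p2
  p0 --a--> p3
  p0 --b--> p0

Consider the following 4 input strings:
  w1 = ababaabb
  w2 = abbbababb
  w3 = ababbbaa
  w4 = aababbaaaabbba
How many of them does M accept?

w1:
  start at p2
  read 'a': p2 → p3
  read 'b': p3 → p2
  read 'a': p2 → p3
  read 'b': p3 → p2
  read 'a': p2 → p3
  read 'a': p3 → p2
  read 'b': p2 → p1
  read 'b': p1 → p4
  end p4, accepted
w2:
  start at p2
  read 'a': p2 → p3
  read 'b': p3 → p2
  read 'b': p2 → p1
  read 'b': p1 → p4
  read 'a': p4 → p3
  read 'b': p3 → p2
  read 'a': p2 → p3
  read 'b': p3 → p2
  read 'b': p2 → p1
  end p1, rejected
w3:
  start at p2
  read 'a': p2 → p3
  read 'b': p3 → p2
  read 'a': p2 → p3
  read 'b': p3 → p2
  read 'b': p2 → p1
  read 'b': p1 → p4
  read 'a': p4 → p3
  read 'a': p3 → p2
  end p2, accepted
w4:
  start at p2
  read 'a': p2 → p3
  read 'a': p3 → p2
  read 'b': p2 → p1
  read 'a': p1 → p3
  read 'b': p3 → p2
  read 'b': p2 → p1
  read 'a': p1 → p3
  read 'a': p3 → p2
  read 'a': p2 → p3
  read 'a': p3 → p2
  read 'b': p2 → p1
  read 'b': p1 → p4
  read 'b': p4 → p1
  read 'a': p1 → p3
  end p3, rejected

2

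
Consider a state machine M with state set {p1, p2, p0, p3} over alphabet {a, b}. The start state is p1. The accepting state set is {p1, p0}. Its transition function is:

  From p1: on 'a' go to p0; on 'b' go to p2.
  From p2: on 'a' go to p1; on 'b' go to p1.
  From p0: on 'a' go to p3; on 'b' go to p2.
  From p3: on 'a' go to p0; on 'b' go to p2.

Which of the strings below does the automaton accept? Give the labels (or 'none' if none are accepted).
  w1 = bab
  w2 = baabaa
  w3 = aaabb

w2, w3

w1: Trace: p1 -b-> p2 -a-> p1 -b-> p2  → end p2, rejected
w2: Trace: p1 -b-> p2 -a-> p1 -a-> p0 -b-> p2 -a-> p1 -a-> p0  → end p0, accepted
w3: Trace: p1 -a-> p0 -a-> p3 -a-> p0 -b-> p2 -b-> p1  → end p1, accepted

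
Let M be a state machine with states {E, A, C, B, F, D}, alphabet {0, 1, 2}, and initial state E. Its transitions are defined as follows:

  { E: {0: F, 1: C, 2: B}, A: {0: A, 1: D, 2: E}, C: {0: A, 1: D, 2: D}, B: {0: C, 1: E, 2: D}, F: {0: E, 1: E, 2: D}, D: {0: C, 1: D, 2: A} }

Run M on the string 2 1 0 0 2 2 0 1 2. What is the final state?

A

E → B → E → F → E → B → D → C → D → A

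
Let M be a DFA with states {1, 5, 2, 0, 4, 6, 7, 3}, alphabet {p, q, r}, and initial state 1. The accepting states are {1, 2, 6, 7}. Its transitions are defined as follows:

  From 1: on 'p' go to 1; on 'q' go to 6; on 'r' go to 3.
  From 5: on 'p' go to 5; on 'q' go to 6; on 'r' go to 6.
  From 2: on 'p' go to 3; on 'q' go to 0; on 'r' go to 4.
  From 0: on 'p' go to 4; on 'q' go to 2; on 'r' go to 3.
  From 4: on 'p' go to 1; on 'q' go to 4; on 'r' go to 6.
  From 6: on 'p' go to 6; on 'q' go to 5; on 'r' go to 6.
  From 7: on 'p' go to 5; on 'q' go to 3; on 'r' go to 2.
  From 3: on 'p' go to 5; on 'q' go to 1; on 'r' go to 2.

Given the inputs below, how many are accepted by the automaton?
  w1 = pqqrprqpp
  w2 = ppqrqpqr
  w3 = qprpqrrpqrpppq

w1: Trace: 1 -p-> 1 -q-> 6 -q-> 5 -r-> 6 -p-> 6 -r-> 6 -q-> 5 -p-> 5 -p-> 5  → end 5, rejected
w2: Trace: 1 -p-> 1 -p-> 1 -q-> 6 -r-> 6 -q-> 5 -p-> 5 -q-> 6 -r-> 6  → end 6, accepted
w3: Trace: 1 -q-> 6 -p-> 6 -r-> 6 -p-> 6 -q-> 5 -r-> 6 -r-> 6 -p-> 6 -q-> 5 -r-> 6 -p-> 6 -p-> 6 -p-> 6 -q-> 5  → end 5, rejected

1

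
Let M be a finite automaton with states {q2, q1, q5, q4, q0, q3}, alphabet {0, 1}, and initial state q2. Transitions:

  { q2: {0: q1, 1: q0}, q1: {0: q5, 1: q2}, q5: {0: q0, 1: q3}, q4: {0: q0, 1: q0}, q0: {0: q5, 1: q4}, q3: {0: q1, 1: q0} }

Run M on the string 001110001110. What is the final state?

q0

Trace: q2 -0-> q1 -0-> q5 -1-> q3 -1-> q0 -1-> q4 -0-> q0 -0-> q5 -0-> q0 -1-> q4 -1-> q0 -1-> q4 -0-> q0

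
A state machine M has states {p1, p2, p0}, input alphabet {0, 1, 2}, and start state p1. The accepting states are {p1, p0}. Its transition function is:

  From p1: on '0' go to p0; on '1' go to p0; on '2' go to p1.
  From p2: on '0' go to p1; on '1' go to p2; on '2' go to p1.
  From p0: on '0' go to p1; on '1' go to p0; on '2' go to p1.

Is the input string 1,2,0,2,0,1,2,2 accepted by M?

p1 → p0 → p1 → p0 → p1 → p0 → p0 → p1 → p1
End state p1 is accepting.

Yes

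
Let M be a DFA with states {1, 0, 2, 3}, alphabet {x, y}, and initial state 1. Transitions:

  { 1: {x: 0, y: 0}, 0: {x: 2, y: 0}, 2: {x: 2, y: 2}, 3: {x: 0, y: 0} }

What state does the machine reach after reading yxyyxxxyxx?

1 → 0 → 2 → 2 → 2 → 2 → 2 → 2 → 2 → 2 → 2

2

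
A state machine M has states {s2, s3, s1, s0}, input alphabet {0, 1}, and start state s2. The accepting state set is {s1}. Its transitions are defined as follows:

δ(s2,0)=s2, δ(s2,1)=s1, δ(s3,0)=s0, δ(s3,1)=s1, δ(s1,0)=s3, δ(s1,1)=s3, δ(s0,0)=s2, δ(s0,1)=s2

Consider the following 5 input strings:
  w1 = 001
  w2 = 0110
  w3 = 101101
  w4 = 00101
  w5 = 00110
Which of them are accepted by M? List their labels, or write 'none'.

w1: s2 → s2 → s2 → s1  → end s1, accepted
w2: s2 → s2 → s1 → s3 → s0  → end s0, rejected
w3: s2 → s1 → s3 → s1 → s3 → s0 → s2  → end s2, rejected
w4: s2 → s2 → s2 → s1 → s3 → s1  → end s1, accepted
w5: s2 → s2 → s2 → s1 → s3 → s0  → end s0, rejected

w1, w4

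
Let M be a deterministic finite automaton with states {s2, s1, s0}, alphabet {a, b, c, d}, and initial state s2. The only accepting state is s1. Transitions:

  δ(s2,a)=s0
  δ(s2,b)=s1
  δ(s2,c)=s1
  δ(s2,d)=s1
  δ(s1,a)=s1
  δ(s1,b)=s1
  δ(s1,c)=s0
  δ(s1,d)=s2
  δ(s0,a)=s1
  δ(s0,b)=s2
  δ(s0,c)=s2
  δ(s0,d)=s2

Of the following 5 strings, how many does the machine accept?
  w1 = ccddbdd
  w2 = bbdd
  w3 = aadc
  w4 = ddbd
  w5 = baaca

4

w1:
  start at s2
  read 'c': s2 → s1
  read 'c': s1 → s0
  read 'd': s0 → s2
  read 'd': s2 → s1
  read 'b': s1 → s1
  read 'd': s1 → s2
  read 'd': s2 → s1
  end s1, accepted
w2:
  start at s2
  read 'b': s2 → s1
  read 'b': s1 → s1
  read 'd': s1 → s2
  read 'd': s2 → s1
  end s1, accepted
w3:
  start at s2
  read 'a': s2 → s0
  read 'a': s0 → s1
  read 'd': s1 → s2
  read 'c': s2 → s1
  end s1, accepted
w4:
  start at s2
  read 'd': s2 → s1
  read 'd': s1 → s2
  read 'b': s2 → s1
  read 'd': s1 → s2
  end s2, rejected
w5:
  start at s2
  read 'b': s2 → s1
  read 'a': s1 → s1
  read 'a': s1 → s1
  read 'c': s1 → s0
  read 'a': s0 → s1
  end s1, accepted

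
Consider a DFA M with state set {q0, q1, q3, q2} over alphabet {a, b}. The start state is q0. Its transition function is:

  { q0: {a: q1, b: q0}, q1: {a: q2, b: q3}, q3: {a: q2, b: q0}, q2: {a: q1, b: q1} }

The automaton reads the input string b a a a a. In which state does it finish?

q0 → q0 → q1 → q2 → q1 → q2

q2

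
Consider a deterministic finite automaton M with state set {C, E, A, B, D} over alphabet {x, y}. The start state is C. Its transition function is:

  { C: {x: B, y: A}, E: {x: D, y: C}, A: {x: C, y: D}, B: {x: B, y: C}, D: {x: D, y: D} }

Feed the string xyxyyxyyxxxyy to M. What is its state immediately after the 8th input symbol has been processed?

C → B → C → B → C → A → C → A → D
After 8 symbols: D.

D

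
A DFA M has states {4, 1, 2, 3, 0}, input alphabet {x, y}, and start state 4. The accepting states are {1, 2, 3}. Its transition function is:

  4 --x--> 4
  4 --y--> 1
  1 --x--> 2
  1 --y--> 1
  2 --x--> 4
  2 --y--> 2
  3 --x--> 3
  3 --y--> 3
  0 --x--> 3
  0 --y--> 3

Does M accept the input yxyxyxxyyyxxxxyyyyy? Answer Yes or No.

Yes

4 → 1 → 2 → 2 → 4 → 1 → 2 → 4 → 1 → 1 → 1 → 2 → 4 → 4 → 4 → 1 → 1 → 1 → 1 → 1
End state 1 is accepting.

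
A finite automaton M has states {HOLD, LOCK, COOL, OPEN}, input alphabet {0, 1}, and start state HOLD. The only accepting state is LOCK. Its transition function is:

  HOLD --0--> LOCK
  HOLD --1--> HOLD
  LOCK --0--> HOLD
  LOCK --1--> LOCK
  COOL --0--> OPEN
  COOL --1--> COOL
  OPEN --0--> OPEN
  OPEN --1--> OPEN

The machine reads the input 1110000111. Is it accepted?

HOLD → HOLD → HOLD → HOLD → LOCK → HOLD → LOCK → HOLD → HOLD → HOLD → HOLD
End state HOLD is not accepting.

No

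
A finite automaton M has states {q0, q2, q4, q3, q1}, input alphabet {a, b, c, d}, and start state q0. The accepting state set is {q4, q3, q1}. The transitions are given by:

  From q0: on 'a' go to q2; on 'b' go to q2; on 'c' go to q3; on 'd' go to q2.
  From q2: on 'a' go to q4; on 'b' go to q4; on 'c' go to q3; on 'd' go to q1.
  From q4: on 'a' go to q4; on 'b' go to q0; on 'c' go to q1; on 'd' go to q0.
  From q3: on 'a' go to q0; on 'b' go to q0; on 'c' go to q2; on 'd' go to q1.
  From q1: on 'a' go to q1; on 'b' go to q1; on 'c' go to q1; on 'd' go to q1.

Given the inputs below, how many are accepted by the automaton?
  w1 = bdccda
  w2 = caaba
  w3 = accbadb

w1: q0 → q2 → q1 → q1 → q1 → q1 → q1  → end q1, accepted
w2: q0 → q3 → q0 → q2 → q4 → q4  → end q4, accepted
w3: q0 → q2 → q3 → q2 → q4 → q4 → q0 → q2  → end q2, rejected

2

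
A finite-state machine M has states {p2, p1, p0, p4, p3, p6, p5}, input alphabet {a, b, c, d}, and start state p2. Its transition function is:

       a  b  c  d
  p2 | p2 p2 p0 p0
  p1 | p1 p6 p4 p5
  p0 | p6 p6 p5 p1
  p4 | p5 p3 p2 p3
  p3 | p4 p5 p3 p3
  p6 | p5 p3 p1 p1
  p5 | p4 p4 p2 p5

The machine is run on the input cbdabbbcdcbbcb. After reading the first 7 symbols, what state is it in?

Trace: p2 -c-> p0 -b-> p6 -d-> p1 -a-> p1 -b-> p6 -b-> p3 -b-> p5
After 7 symbols: p5.

p5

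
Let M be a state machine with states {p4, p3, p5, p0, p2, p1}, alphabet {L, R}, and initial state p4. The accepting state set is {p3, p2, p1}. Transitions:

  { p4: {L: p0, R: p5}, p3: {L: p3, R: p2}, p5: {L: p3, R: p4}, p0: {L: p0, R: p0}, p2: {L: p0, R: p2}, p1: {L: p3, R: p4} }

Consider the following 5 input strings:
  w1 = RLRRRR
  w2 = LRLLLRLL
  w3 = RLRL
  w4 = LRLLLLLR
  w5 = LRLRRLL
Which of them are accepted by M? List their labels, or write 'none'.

w1: p4 → p5 → p3 → p2 → p2 → p2 → p2  → end p2, accepted
w2: p4 → p0 → p0 → p0 → p0 → p0 → p0 → p0 → p0  → end p0, rejected
w3: p4 → p5 → p3 → p2 → p0  → end p0, rejected
w4: p4 → p0 → p0 → p0 → p0 → p0 → p0 → p0 → p0  → end p0, rejected
w5: p4 → p0 → p0 → p0 → p0 → p0 → p0 → p0  → end p0, rejected

w1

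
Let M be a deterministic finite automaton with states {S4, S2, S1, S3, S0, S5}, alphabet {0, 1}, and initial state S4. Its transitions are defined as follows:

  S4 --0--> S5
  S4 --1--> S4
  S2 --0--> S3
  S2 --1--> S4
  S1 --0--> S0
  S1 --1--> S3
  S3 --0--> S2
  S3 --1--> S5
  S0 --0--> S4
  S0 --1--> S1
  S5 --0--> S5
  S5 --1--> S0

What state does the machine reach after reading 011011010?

Trace: S4 -0-> S5 -1-> S0 -1-> S1 -0-> S0 -1-> S1 -1-> S3 -0-> S2 -1-> S4 -0-> S5

S5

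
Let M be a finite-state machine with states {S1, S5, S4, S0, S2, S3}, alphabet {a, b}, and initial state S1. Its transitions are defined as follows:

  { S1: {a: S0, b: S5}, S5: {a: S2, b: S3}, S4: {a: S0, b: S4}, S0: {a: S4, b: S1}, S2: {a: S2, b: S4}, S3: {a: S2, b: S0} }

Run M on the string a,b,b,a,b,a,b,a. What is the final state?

Trace: S1 -a-> S0 -b-> S1 -b-> S5 -a-> S2 -b-> S4 -a-> S0 -b-> S1 -a-> S0

S0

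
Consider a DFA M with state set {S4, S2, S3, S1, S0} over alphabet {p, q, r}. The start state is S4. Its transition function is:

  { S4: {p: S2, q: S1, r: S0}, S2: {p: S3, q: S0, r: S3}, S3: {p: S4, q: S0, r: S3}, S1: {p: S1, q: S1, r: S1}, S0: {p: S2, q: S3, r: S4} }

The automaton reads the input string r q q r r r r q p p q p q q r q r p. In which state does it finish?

S2

S4 → S0 → S3 → S0 → S4 → S0 → S4 → S0 → S3 → S4 → S2 → S0 → S2 → S0 → S3 → S3 → S0 → S4 → S2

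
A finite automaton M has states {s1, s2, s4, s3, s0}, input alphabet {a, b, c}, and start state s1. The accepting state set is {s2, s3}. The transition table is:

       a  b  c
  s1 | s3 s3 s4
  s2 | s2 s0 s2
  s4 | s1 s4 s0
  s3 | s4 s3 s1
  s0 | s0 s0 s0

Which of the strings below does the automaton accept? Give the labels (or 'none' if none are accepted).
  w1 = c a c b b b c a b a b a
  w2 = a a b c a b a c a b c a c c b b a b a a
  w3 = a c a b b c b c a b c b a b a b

w3

w1: Trace: s1 -c-> s4 -a-> s1 -c-> s4 -b-> s4 -b-> s4 -b-> s4 -c-> s0 -a-> s0 -b-> s0 -a-> s0 -b-> s0 -a-> s0  → end s0, rejected
w2: Trace: s1 -a-> s3 -a-> s4 -b-> s4 -c-> s0 -a-> s0 -b-> s0 -a-> s0 -c-> s0 -a-> s0 -b-> s0 -c-> s0 -a-> s0 -c-> s0 -c-> s0 -b-> s0 -b-> s0 -a-> s0 -b-> s0 -a-> s0 -a-> s0  → end s0, rejected
w3: Trace: s1 -a-> s3 -c-> s1 -a-> s3 -b-> s3 -b-> s3 -c-> s1 -b-> s3 -c-> s1 -a-> s3 -b-> s3 -c-> s1 -b-> s3 -a-> s4 -b-> s4 -a-> s1 -b-> s3  → end s3, accepted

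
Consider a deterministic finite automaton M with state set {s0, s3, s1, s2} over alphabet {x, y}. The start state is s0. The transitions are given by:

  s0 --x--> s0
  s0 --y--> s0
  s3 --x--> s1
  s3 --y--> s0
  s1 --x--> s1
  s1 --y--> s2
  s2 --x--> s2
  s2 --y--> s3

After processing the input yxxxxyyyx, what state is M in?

s0

Trace: s0 -y-> s0 -x-> s0 -x-> s0 -x-> s0 -x-> s0 -y-> s0 -y-> s0 -y-> s0 -x-> s0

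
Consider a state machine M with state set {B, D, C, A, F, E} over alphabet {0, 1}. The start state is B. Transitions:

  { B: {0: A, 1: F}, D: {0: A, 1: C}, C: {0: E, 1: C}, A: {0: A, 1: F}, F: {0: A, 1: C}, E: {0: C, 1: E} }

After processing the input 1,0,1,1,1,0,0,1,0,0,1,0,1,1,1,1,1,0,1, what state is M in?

start at B
read '1': B → F
read '0': F → A
read '1': A → F
read '1': F → C
read '1': C → C
read '0': C → E
read '0': E → C
read '1': C → C
read '0': C → E
read '0': E → C
read '1': C → C
read '0': C → E
read '1': E → E
read '1': E → E
read '1': E → E
read '1': E → E
read '1': E → E
read '0': E → C
read '1': C → C

C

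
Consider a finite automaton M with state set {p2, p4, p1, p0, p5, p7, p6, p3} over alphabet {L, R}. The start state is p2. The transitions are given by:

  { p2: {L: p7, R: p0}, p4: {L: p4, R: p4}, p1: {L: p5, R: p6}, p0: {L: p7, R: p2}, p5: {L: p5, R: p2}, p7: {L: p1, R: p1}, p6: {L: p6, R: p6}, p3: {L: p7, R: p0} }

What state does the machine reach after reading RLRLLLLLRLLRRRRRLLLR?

p6

p2 → p0 → p7 → p1 → p5 → p5 → p5 → p5 → p5 → p2 → p7 → p1 → p6 → p6 → p6 → p6 → p6 → p6 → p6 → p6 → p6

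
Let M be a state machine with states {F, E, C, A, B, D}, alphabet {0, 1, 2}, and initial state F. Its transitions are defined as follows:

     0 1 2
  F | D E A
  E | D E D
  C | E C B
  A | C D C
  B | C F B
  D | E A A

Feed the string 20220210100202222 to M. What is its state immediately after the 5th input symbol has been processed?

start at F
read '2': F → A
read '0': A → C
read '2': C → B
read '2': B → B
read '0': B → C
After 5 symbols: C.

C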